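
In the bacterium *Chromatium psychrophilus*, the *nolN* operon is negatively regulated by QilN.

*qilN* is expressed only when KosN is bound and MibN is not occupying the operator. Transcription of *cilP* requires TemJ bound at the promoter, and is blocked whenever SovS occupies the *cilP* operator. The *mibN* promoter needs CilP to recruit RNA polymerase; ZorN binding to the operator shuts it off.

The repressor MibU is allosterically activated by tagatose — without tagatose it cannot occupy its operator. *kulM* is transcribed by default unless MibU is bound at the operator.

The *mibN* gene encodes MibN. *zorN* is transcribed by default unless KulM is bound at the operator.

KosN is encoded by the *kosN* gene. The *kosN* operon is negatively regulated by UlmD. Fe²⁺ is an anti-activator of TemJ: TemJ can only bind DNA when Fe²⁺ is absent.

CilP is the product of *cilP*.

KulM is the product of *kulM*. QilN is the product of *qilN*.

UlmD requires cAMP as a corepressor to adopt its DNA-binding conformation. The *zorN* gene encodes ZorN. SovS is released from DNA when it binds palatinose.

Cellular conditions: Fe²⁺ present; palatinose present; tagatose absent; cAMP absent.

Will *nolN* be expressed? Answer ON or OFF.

OFF

Tagatose is absent, so MibU is inactive.
With no repressor bound, *kulM* is transcribed.
So KulM is produced and active.
With repressor KulM bound, *zorN* is not transcribed.
So ZorN is not produced.
Palatinose is present, so SovS is inactive.
Fe²⁺ is present, so TemJ is inactive.
Required activator TemJ is absent, so *cilP* is not transcribed.
So CilP is not produced.
Required activator CilP is absent, so *mibN* is not transcribed.
So MibN is not produced.
cAMP is absent, so UlmD is inactive.
With no repressor bound, *kosN* is transcribed.
So KosN is produced and active.
No repressor is bound and KosN is active, so *qilN* is transcribed.
So QilN is produced and active.
With repressor QilN bound, *nolN* is not transcribed.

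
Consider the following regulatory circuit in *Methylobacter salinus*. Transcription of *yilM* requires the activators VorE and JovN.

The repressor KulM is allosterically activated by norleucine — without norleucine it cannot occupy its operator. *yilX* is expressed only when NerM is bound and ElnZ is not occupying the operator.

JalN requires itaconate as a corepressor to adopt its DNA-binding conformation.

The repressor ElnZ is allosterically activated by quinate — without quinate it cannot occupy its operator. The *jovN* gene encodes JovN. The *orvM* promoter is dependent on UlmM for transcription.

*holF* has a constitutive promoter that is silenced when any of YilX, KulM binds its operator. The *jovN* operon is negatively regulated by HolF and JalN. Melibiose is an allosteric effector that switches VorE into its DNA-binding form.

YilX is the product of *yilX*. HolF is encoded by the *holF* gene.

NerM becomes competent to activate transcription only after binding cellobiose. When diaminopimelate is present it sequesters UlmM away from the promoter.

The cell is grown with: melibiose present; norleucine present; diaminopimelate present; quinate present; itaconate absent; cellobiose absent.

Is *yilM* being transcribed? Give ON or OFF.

ON

Melibiose is present, so VorE is active.
Cellobiose is absent, so NerM is inactive.
Quinate is present, so ElnZ is active.
With repressor ElnZ bound, *yilX* is not transcribed.
So YilX is not produced.
Norleucine is present, so KulM is active.
With repressor KulM bound, *holF* is not transcribed.
So HolF is not produced.
Itaconate is absent, so JalN is inactive.
With no repressor bound, *jovN* is transcribed.
So JovN is produced and active.
No repressor is bound and VorE and JovN are active, so *yilM* is transcribed.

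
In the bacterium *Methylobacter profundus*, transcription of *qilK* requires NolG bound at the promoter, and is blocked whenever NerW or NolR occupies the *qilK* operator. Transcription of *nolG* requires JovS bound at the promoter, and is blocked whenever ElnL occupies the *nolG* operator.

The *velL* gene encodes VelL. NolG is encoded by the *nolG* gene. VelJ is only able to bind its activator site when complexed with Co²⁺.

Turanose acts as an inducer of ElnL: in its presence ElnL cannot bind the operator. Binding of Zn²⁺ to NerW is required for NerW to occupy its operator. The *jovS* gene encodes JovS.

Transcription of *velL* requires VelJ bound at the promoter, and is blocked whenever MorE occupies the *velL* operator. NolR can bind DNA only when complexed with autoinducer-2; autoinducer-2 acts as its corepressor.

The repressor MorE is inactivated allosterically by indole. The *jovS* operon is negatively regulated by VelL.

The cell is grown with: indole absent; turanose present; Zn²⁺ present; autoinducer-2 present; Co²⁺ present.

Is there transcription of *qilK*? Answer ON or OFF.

Zn²⁺ is present, so NerW is active.
Autoinducer-2 is present, so NolR is active.
Turanose is present, so ElnL is inactive.
Indole is absent, so MorE is active.
Co²⁺ is present, so VelJ is active.
With repressor MorE bound, *velL* is not transcribed.
So VelL is not produced.
With no repressor bound, *jovS* is transcribed.
So JovS is produced and active.
No repressor is bound and JovS is active, so *nolG* is transcribed.
So NolG is produced and active.
With repressor NerW bound, *qilK* is not transcribed.

OFF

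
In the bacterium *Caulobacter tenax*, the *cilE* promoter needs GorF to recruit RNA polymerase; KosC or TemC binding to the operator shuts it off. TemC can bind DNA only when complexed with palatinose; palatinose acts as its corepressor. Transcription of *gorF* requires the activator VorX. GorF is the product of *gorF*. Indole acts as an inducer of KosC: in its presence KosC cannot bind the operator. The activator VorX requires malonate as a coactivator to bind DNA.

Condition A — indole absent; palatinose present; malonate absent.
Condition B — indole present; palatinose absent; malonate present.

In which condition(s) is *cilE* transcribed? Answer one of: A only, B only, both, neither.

Condition A:
Indole is absent, so KosC is active.
Palatinose is present, so TemC is active.
Malonate is absent, so VorX is inactive.
Required activator VorX is absent, so *gorF* is not transcribed.
So GorF is not produced.
With repressor KosC bound, *cilE* is not transcribed.
→ *cilE* is OFF in A.
Condition B:
Indole is present, so KosC is inactive.
Palatinose is absent, so TemC is inactive.
Malonate is present, so VorX is active.
No repressor is bound and VorX is active, so *gorF* is transcribed.
So GorF is produced and active.
No repressor is bound and GorF is active, so *cilE* is transcribed.
→ *cilE* is ON in B.

B only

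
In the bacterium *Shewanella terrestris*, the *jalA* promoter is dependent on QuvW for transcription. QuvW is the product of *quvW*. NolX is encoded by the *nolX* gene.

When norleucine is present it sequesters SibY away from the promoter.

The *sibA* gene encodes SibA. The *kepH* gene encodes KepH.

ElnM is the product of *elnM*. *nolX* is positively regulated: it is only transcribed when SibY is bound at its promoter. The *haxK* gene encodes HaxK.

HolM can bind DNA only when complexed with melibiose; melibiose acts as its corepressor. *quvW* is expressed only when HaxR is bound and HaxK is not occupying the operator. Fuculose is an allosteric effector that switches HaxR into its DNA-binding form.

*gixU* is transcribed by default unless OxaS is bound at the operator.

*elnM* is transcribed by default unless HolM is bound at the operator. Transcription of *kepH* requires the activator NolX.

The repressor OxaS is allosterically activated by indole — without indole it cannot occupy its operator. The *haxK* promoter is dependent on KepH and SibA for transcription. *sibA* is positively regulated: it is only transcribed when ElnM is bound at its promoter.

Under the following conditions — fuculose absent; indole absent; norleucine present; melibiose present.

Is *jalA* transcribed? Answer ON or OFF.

OFF

Norleucine is present, so SibY is inactive.
Required activator SibY is absent, so *nolX* is not transcribed.
So NolX is not produced.
Required activator NolX is absent, so *kepH* is not transcribed.
So KepH is not produced.
Melibiose is present, so HolM is active.
With repressor HolM bound, *elnM* is not transcribed.
So ElnM is not produced.
Required activator ElnM is absent, so *sibA* is not transcribed.
So SibA is not produced.
Required activator KepH is absent, so *haxK* is not transcribed.
So HaxK is not produced.
Fuculose is absent, so HaxR is inactive.
Required activator HaxR is absent, so *quvW* is not transcribed.
So QuvW is not produced.
Required activator QuvW is absent, so *jalA* is not transcribed.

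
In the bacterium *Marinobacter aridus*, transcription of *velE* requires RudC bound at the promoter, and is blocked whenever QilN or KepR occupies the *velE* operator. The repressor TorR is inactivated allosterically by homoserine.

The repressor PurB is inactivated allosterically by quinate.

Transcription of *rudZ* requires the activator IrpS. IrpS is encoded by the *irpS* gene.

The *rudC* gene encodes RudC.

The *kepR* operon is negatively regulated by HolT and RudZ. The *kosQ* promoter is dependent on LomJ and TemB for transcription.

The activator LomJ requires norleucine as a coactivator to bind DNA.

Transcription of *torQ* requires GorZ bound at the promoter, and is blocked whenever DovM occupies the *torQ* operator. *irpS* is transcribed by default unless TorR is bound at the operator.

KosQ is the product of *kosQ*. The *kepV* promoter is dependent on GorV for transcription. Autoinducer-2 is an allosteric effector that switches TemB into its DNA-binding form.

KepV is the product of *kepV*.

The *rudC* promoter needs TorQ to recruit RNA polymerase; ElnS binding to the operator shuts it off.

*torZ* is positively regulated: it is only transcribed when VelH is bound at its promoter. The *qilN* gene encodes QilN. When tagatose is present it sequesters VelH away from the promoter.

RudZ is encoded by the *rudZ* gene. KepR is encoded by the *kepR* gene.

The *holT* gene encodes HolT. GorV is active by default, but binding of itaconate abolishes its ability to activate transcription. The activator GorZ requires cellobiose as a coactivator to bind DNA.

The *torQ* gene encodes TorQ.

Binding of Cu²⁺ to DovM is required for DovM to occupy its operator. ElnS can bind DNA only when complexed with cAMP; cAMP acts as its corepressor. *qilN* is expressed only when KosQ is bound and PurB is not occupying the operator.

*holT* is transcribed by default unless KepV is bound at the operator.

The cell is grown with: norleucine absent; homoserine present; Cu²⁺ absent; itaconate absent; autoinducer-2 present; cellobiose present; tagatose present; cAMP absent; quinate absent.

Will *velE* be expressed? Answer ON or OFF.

ON

cAMP is absent, so ElnS is inactive.
Cellobiose is present, so GorZ is active.
Cu²⁺ is absent, so DovM is inactive.
No repressor is bound and GorZ is active, so *torQ* is transcribed.
So TorQ is produced and active.
No repressor is bound and TorQ is active, so *rudC* is transcribed.
So RudC is produced and active.
Quinate is absent, so PurB is active.
Norleucine is absent, so LomJ is inactive.
Autoinducer-2 is present, so TemB is active.
Required activator LomJ is absent, so *kosQ* is not transcribed.
So KosQ is not produced.
With repressor PurB bound, *qilN* is not transcribed.
So QilN is not produced.
Itaconate is absent, so GorV is active.
No repressor is bound and GorV is active, so *kepV* is transcribed.
So KepV is produced and active.
With repressor KepV bound, *holT* is not transcribed.
So HolT is not produced.
Homoserine is present, so TorR is inactive.
With no repressor bound, *irpS* is transcribed.
So IrpS is produced and active.
No repressor is bound and IrpS is active, so *rudZ* is transcribed.
So RudZ is produced and active.
With repressor RudZ bound, *kepR* is not transcribed.
So KepR is not produced.
No repressor is bound and RudC is active, so *velE* is transcribed.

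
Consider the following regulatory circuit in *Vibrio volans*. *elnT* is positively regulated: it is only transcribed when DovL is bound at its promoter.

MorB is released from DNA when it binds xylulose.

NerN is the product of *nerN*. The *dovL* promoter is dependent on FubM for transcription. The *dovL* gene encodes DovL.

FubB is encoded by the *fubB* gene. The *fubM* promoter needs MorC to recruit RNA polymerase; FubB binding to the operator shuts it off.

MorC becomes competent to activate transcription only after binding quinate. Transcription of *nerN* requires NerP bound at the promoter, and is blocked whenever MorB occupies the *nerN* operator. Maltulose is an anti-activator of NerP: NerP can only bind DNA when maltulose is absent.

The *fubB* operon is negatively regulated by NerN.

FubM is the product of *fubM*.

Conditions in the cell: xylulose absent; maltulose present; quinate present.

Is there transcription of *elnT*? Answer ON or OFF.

OFF

Maltulose is present, so NerP is inactive.
Xylulose is absent, so MorB is active.
With repressor MorB bound, *nerN* is not transcribed.
So NerN is not produced.
With no repressor bound, *fubB* is transcribed.
So FubB is produced and active.
Quinate is present, so MorC is active.
With repressor FubB bound, *fubM* is not transcribed.
So FubM is not produced.
Required activator FubM is absent, so *dovL* is not transcribed.
So DovL is not produced.
Required activator DovL is absent, so *elnT* is not transcribed.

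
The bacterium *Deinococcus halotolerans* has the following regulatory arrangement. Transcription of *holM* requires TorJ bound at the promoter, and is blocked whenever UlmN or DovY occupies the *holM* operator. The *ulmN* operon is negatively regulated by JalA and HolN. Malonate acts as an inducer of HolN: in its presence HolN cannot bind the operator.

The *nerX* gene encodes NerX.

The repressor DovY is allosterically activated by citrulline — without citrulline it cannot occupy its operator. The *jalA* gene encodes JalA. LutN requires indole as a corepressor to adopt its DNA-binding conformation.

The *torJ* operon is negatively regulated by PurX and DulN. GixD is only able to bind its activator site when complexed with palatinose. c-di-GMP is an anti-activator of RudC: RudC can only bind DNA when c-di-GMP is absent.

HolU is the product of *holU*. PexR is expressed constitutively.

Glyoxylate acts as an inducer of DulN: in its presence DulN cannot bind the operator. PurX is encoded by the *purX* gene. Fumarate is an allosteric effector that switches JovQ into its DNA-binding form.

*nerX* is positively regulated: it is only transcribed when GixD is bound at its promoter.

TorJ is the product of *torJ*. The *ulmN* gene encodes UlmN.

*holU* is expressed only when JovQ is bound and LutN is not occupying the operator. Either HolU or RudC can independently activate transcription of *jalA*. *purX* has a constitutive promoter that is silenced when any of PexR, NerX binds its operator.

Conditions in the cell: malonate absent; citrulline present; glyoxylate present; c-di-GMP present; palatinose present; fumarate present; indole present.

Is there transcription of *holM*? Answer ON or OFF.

Indole is present, so LutN is active.
Fumarate is present, so JovQ is active.
With repressor LutN bound, *holU* is not transcribed.
So HolU is not produced.
c-di-GMP is present, so RudC is inactive.
No activator is available at the *jalA* promoter, so *jalA* is not transcribed.
So JalA is not produced.
Malonate is absent, so HolN is active.
With repressor HolN bound, *ulmN* is not transcribed.
So UlmN is not produced.
Citrulline is present, so DovY is active.
PexR is produced constitutively and is active.
Palatinose is present, so GixD is active.
No repressor is bound and GixD is active, so *nerX* is transcribed.
So NerX is produced and active.
With repressor PexR bound, *purX* is not transcribed.
So PurX is not produced.
Glyoxylate is present, so DulN is inactive.
With no repressor bound, *torJ* is transcribed.
So TorJ is produced and active.
With repressor DovY bound, *holM* is not transcribed.

OFF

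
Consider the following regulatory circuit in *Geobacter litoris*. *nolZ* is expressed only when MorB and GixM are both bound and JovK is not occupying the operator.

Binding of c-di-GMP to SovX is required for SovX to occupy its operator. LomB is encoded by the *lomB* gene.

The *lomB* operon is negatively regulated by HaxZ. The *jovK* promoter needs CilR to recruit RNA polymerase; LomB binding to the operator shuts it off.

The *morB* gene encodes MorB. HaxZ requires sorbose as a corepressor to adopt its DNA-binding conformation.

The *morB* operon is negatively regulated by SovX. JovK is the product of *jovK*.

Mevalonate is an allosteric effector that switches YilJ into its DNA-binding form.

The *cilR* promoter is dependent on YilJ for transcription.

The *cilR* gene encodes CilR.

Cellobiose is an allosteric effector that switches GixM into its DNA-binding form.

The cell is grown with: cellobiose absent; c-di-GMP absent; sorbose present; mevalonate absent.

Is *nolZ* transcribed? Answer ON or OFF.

c-di-GMP is absent, so SovX is inactive.
With no repressor bound, *morB* is transcribed.
So MorB is produced and active.
Sorbose is present, so HaxZ is active.
With repressor HaxZ bound, *lomB* is not transcribed.
So LomB is not produced.
Mevalonate is absent, so YilJ is inactive.
Required activator YilJ is absent, so *cilR* is not transcribed.
So CilR is not produced.
Required activator CilR is absent, so *jovK* is not transcribed.
So JovK is not produced.
Cellobiose is absent, so GixM is inactive.
Required activator GixM is absent, so *nolZ* is not transcribed.

OFF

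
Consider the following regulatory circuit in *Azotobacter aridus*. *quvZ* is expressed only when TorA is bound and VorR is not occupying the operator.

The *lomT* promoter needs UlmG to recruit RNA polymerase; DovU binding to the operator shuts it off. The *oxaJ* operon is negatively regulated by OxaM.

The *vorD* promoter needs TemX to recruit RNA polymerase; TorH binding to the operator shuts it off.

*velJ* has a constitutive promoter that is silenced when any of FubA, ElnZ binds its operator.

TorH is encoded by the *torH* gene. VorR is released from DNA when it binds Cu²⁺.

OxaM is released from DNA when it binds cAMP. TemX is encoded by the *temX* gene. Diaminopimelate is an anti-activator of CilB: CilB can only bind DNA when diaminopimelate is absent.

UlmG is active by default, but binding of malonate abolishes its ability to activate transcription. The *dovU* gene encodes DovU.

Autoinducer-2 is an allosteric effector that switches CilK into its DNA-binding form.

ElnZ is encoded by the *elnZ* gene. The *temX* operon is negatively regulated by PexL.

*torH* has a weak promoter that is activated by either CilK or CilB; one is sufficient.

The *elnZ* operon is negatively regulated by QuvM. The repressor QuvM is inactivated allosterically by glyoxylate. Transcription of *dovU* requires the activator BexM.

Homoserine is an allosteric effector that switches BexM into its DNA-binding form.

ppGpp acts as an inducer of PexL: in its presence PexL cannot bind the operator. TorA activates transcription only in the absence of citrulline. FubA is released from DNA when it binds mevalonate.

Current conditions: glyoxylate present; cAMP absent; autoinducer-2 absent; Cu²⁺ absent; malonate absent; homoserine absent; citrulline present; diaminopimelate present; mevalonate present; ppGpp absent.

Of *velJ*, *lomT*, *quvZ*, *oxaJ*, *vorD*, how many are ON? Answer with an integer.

1

Mevalonate is present, so FubA is inactive.
Glyoxylate is present, so QuvM is inactive.
With no repressor bound, *elnZ* is transcribed.
So ElnZ is produced and active.
With repressor ElnZ bound, *velJ* is not transcribed.
→ *velJ* is OFF.
Homoserine is absent, so BexM is inactive.
Required activator BexM is absent, so *dovU* is not transcribed.
So DovU is not produced.
Malonate is absent, so UlmG is active.
No repressor is bound and UlmG is active, so *lomT* is transcribed.
→ *lomT* is ON.
Cu²⁺ is absent, so VorR is active.
Citrulline is present, so TorA is inactive.
With repressor VorR bound, *quvZ* is not transcribed.
→ *quvZ* is OFF.
cAMP is absent, so OxaM is active.
With repressor OxaM bound, *oxaJ* is not transcribed.
→ *oxaJ* is OFF.
ppGpp is absent, so PexL is active.
With repressor PexL bound, *temX* is not transcribed.
So TemX is not produced.
Autoinducer-2 is absent, so CilK is inactive.
Diaminopimelate is present, so CilB is inactive.
No activator is available at the *torH* promoter, so *torH* is not transcribed.
So TorH is not produced.
Required activator TemX is absent, so *vorD* is not transcribed.
→ *vorD* is OFF.
1 of the 5 genes is transcribed.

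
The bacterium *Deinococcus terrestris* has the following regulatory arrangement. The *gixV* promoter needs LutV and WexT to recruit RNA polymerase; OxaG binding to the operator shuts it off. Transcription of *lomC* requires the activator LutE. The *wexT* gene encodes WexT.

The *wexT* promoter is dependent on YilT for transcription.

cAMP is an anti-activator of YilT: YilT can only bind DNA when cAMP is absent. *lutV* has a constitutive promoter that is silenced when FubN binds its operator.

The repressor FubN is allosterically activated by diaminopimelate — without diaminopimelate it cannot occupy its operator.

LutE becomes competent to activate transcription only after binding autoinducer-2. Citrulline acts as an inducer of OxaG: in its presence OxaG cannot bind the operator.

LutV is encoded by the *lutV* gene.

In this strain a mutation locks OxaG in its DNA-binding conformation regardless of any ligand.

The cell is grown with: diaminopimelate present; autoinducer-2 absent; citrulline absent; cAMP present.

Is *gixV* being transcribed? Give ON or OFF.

Diaminopimelate is present, so FubN is active.
With repressor FubN bound, *lutV* is not transcribed.
So LutV is not produced.
OxaG is constitutively active in this strain.
cAMP is present, so YilT is inactive.
Required activator YilT is absent, so *wexT* is not transcribed.
So WexT is not produced.
With repressor OxaG bound, *gixV* is not transcribed.

OFF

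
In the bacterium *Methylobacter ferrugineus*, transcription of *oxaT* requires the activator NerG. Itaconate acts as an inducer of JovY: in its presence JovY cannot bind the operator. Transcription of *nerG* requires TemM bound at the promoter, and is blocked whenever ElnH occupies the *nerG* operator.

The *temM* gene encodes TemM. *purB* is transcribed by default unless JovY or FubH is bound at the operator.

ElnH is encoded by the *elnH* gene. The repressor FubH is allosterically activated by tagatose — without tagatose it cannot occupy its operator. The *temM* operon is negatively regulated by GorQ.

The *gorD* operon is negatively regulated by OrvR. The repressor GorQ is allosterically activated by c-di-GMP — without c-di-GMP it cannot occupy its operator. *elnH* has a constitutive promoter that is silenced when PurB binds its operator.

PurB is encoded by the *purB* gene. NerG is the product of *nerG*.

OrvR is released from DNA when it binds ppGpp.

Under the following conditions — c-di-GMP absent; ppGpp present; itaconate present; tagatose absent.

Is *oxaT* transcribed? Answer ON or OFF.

Itaconate is present, so JovY is inactive.
Tagatose is absent, so FubH is inactive.
With no repressor bound, *purB* is transcribed.
So PurB is produced and active.
With repressor PurB bound, *elnH* is not transcribed.
So ElnH is not produced.
c-di-GMP is absent, so GorQ is inactive.
With no repressor bound, *temM* is transcribed.
So TemM is produced and active.
No repressor is bound and TemM is active, so *nerG* is transcribed.
So NerG is produced and active.
No repressor is bound and NerG is active, so *oxaT* is transcribed.

ON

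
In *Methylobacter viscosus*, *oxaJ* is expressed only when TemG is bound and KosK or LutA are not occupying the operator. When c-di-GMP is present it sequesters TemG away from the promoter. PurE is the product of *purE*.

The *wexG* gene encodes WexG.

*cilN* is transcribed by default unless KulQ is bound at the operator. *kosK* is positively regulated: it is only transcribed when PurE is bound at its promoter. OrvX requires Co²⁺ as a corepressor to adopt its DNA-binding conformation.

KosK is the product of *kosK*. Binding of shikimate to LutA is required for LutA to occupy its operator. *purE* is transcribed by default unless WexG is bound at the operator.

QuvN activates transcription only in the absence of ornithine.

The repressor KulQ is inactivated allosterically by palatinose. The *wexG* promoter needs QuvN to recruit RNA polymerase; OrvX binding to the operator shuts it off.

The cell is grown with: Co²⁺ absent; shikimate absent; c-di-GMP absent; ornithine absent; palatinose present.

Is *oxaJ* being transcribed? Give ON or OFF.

Ornithine is absent, so QuvN is active.
Co²⁺ is absent, so OrvX is inactive.
No repressor is bound and QuvN is active, so *wexG* is transcribed.
So WexG is produced and active.
With repressor WexG bound, *purE* is not transcribed.
So PurE is not produced.
Required activator PurE is absent, so *kosK* is not transcribed.
So KosK is not produced.
c-di-GMP is absent, so TemG is active.
Shikimate is absent, so LutA is inactive.
No repressor is bound and TemG is active, so *oxaJ* is transcribed.

ON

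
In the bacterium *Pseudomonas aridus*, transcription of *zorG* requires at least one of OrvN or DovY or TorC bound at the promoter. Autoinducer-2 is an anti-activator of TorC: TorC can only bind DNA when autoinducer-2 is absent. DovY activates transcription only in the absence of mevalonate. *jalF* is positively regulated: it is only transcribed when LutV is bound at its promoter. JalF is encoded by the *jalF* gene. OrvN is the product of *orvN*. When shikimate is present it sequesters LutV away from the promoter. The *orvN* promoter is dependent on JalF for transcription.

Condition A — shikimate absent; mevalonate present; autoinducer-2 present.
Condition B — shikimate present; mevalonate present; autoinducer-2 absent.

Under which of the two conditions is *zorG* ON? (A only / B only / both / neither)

both

Condition A:
Shikimate is absent, so LutV is active.
No repressor is bound and LutV is active, so *jalF* is transcribed.
So JalF is produced and active.
No repressor is bound and JalF is active, so *orvN* is transcribed.
So OrvN is produced and active.
Mevalonate is present, so DovY is inactive.
Autoinducer-2 is present, so TorC is inactive.
Activator OrvN is present, so *zorG* is transcribed.
→ *zorG* is ON in A.
Condition B:
Shikimate is present, so LutV is inactive.
Required activator LutV is absent, so *jalF* is not transcribed.
So JalF is not produced.
Required activator JalF is absent, so *orvN* is not transcribed.
So OrvN is not produced.
Mevalonate is present, so DovY is inactive.
Autoinducer-2 is absent, so TorC is active.
Activator TorC is present, so *zorG* is transcribed.
→ *zorG* is ON in B.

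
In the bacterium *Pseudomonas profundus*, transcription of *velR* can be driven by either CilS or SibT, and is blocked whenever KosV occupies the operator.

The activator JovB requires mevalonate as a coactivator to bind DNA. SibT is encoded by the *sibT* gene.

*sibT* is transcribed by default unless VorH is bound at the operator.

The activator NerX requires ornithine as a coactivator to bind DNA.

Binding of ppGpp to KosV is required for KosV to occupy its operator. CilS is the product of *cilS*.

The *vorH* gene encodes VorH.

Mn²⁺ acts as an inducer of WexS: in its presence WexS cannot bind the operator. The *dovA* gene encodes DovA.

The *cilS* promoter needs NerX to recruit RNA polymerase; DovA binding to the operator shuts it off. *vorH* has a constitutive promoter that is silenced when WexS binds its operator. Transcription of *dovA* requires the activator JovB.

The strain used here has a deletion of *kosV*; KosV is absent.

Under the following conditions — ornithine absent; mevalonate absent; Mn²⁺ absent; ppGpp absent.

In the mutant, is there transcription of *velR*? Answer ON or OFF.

Ornithine is absent, so NerX is inactive.
Mevalonate is absent, so JovB is inactive.
Required activator JovB is absent, so *dovA* is not transcribed.
So DovA is not produced.
Required activator NerX is absent, so *cilS* is not transcribed.
So CilS is not produced.
KosV is non-functional in this strain, so it has no effect.
Mn²⁺ is absent, so WexS is active.
With repressor WexS bound, *vorH* is not transcribed.
So VorH is not produced.
With no repressor bound, *sibT* is transcribed.
So SibT is produced and active.
Activator SibT is present, so *velR* is transcribed.

ON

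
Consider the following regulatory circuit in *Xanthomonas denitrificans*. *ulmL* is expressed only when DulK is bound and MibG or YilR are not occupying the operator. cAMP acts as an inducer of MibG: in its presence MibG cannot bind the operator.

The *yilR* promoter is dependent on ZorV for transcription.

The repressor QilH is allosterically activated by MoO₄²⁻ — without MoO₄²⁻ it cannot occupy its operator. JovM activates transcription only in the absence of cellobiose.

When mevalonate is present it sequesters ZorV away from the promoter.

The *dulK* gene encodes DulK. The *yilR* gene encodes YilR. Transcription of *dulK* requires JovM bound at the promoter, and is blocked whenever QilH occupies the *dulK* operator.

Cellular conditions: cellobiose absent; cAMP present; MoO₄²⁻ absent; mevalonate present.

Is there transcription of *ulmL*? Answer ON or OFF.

ON

cAMP is present, so MibG is inactive.
Cellobiose is absent, so JovM is active.
MoO₄²⁻ is absent, so QilH is inactive.
No repressor is bound and JovM is active, so *dulK* is transcribed.
So DulK is produced and active.
Mevalonate is present, so ZorV is inactive.
Required activator ZorV is absent, so *yilR* is not transcribed.
So YilR is not produced.
No repressor is bound and DulK is active, so *ulmL* is transcribed.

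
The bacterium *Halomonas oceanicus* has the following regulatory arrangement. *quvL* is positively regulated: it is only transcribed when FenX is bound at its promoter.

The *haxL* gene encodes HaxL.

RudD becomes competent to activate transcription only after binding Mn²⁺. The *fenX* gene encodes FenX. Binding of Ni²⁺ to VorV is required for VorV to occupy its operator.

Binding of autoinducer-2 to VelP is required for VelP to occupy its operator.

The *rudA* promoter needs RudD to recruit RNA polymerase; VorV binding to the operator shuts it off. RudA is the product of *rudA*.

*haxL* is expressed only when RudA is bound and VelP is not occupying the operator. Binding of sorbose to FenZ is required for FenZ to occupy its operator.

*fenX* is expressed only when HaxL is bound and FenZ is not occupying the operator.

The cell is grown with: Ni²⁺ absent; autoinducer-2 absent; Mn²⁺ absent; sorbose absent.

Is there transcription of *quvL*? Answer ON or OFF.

Ni²⁺ is absent, so VorV is inactive.
Mn²⁺ is absent, so RudD is inactive.
Required activator RudD is absent, so *rudA* is not transcribed.
So RudA is not produced.
Autoinducer-2 is absent, so VelP is inactive.
Required activator RudA is absent, so *haxL* is not transcribed.
So HaxL is not produced.
Sorbose is absent, so FenZ is inactive.
Required activator HaxL is absent, so *fenX* is not transcribed.
So FenX is not produced.
Required activator FenX is absent, so *quvL* is not transcribed.

OFF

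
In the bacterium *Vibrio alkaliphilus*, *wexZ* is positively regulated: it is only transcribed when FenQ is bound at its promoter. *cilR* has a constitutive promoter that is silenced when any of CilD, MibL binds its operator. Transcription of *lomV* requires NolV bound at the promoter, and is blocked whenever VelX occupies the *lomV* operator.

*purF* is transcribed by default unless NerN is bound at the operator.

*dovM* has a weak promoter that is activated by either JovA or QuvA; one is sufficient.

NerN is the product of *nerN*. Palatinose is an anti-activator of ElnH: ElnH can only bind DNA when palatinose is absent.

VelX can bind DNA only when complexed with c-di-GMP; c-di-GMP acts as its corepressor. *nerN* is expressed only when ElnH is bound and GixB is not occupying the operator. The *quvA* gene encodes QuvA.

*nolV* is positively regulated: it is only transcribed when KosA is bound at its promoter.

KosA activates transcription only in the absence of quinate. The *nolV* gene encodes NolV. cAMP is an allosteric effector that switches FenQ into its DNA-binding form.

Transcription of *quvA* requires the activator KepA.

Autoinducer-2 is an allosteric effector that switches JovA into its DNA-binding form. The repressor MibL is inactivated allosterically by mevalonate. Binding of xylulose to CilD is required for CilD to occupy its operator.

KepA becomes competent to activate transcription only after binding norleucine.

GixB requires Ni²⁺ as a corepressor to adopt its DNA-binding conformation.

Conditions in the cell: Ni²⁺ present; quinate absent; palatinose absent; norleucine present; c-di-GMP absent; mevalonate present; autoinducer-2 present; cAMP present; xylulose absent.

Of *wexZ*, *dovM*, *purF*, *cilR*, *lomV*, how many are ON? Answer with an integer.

5

cAMP is present, so FenQ is active.
No repressor is bound and FenQ is active, so *wexZ* is transcribed.
→ *wexZ* is ON.
Autoinducer-2 is present, so JovA is active.
Norleucine is present, so KepA is active.
No repressor is bound and KepA is active, so *quvA* is transcribed.
So QuvA is produced and active.
Activator JovA is present, so *dovM* is transcribed.
→ *dovM* is ON.
Palatinose is absent, so ElnH is active.
Ni²⁺ is present, so GixB is active.
With repressor GixB bound, *nerN* is not transcribed.
So NerN is not produced.
With no repressor bound, *purF* is transcribed.
→ *purF* is ON.
Xylulose is absent, so CilD is inactive.
Mevalonate is present, so MibL is inactive.
With no repressor bound, *cilR* is transcribed.
→ *cilR* is ON.
Quinate is absent, so KosA is active.
No repressor is bound and KosA is active, so *nolV* is transcribed.
So NolV is produced and active.
c-di-GMP is absent, so VelX is inactive.
No repressor is bound and NolV is active, so *lomV* is transcribed.
→ *lomV* is ON.
5 of the 5 genes are transcribed.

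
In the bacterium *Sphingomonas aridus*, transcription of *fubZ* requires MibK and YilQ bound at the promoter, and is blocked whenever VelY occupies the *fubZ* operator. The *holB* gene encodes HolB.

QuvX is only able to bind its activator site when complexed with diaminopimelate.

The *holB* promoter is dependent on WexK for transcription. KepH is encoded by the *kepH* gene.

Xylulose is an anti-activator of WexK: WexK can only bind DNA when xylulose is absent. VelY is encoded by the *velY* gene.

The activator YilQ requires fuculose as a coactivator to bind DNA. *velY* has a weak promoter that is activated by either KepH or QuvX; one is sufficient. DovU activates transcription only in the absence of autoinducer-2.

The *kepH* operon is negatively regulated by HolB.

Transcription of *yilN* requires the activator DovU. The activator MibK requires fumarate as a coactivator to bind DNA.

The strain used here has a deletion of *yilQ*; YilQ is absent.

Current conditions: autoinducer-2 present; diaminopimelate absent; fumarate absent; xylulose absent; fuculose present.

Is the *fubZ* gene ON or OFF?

Fumarate is absent, so MibK is inactive.
YilQ is non-functional in this strain, so it has no effect.
Xylulose is absent, so WexK is active.
No repressor is bound and WexK is active, so *holB* is transcribed.
So HolB is produced and active.
With repressor HolB bound, *kepH* is not transcribed.
So KepH is not produced.
Diaminopimelate is absent, so QuvX is inactive.
No activator is available at the *velY* promoter, so *velY* is not transcribed.
So VelY is not produced.
Required activator MibK is absent, so *fubZ* is not transcribed.

OFF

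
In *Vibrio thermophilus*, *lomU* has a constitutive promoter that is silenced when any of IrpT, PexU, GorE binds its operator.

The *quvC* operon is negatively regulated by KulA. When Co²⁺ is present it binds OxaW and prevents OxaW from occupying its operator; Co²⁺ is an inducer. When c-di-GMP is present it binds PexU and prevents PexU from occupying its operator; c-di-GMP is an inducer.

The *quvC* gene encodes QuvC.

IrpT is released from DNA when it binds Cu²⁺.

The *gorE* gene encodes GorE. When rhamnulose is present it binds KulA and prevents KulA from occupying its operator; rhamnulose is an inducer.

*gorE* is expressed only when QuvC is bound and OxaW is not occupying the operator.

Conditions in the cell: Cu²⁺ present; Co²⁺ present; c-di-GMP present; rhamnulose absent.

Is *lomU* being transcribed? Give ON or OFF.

ON

Cu²⁺ is present, so IrpT is inactive.
c-di-GMP is present, so PexU is inactive.
Co²⁺ is present, so OxaW is inactive.
Rhamnulose is absent, so KulA is active.
With repressor KulA bound, *quvC* is not transcribed.
So QuvC is not produced.
Required activator QuvC is absent, so *gorE* is not transcribed.
So GorE is not produced.
With no repressor bound, *lomU* is transcribed.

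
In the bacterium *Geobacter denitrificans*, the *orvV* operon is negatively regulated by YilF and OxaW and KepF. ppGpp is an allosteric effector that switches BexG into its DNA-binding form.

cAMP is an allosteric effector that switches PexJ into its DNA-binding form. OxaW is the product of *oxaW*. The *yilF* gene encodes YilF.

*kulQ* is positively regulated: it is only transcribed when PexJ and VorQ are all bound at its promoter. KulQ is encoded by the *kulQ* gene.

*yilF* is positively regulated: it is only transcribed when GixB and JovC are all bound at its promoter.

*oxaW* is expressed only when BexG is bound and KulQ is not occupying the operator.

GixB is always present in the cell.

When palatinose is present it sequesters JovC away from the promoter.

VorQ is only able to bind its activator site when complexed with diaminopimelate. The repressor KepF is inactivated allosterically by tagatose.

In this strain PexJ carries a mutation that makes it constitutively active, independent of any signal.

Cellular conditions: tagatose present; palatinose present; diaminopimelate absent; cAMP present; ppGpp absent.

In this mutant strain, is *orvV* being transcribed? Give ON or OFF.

GixB is produced constitutively and is active.
Palatinose is present, so JovC is inactive.
Required activator JovC is absent, so *yilF* is not transcribed.
So YilF is not produced.
ppGpp is absent, so BexG is inactive.
PexJ is constitutively active in this strain.
Diaminopimelate is absent, so VorQ is inactive.
Required activator VorQ is absent, so *kulQ* is not transcribed.
So KulQ is not produced.
Required activator BexG is absent, so *oxaW* is not transcribed.
So OxaW is not produced.
Tagatose is present, so KepF is inactive.
With no repressor bound, *orvV* is transcribed.

ON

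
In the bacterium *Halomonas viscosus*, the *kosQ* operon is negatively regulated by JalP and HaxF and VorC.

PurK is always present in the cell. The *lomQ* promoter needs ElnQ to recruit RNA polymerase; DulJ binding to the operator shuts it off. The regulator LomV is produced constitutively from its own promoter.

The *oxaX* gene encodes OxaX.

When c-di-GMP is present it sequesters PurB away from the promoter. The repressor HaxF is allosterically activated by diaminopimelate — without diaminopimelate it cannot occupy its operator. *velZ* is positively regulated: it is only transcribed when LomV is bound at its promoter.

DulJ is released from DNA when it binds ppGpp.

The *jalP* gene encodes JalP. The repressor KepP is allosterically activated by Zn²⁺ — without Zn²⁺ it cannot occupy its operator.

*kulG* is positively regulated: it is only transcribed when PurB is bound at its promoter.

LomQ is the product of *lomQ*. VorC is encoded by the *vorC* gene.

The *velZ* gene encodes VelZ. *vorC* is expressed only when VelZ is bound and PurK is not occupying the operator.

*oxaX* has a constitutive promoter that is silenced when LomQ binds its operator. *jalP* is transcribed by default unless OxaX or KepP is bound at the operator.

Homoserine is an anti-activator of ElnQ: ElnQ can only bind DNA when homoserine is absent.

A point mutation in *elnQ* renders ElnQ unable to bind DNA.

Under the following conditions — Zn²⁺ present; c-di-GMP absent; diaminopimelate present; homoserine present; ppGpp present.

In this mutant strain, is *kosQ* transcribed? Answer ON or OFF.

OFF

ppGpp is present, so DulJ is inactive.
ElnQ is non-functional in this strain, so it has no effect.
Required activator ElnQ is absent, so *lomQ* is not transcribed.
So LomQ is not produced.
With no repressor bound, *oxaX* is transcribed.
So OxaX is produced and active.
Zn²⁺ is present, so KepP is active.
With repressor OxaX bound, *jalP* is not transcribed.
So JalP is not produced.
Diaminopimelate is present, so HaxF is active.
PurK is produced constitutively and is active.
LomV is produced constitutively and is active.
No repressor is bound and LomV is active, so *velZ* is transcribed.
So VelZ is produced and active.
With repressor PurK bound, *vorC* is not transcribed.
So VorC is not produced.
With repressor HaxF bound, *kosQ* is not transcribed.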